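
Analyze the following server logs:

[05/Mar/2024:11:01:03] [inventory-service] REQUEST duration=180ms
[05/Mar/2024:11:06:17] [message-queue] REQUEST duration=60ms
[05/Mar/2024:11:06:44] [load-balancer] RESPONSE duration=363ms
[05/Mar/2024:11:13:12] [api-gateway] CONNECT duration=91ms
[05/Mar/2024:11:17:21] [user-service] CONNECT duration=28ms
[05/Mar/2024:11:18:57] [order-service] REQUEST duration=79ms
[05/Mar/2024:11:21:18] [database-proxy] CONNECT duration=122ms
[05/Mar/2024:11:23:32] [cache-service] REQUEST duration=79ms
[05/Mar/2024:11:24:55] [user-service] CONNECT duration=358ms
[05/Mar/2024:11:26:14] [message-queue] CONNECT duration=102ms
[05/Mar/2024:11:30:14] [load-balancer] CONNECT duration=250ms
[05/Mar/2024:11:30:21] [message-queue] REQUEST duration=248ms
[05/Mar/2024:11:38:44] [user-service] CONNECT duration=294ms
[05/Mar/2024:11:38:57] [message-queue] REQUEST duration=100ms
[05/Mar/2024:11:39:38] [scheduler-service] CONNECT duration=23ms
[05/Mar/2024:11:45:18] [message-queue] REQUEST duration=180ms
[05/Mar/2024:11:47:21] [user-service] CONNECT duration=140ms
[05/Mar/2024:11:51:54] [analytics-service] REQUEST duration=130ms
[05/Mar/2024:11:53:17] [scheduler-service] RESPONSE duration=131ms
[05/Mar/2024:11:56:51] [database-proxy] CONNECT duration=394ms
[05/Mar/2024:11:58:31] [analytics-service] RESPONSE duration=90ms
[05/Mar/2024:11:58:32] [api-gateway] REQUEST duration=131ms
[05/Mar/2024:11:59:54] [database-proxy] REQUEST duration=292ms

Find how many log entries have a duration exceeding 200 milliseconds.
7

To count timeouts:

1. Threshold: 200ms
2. Extract duration from each log entry
3. Count entries where duration > 200
4. Timeout count: 7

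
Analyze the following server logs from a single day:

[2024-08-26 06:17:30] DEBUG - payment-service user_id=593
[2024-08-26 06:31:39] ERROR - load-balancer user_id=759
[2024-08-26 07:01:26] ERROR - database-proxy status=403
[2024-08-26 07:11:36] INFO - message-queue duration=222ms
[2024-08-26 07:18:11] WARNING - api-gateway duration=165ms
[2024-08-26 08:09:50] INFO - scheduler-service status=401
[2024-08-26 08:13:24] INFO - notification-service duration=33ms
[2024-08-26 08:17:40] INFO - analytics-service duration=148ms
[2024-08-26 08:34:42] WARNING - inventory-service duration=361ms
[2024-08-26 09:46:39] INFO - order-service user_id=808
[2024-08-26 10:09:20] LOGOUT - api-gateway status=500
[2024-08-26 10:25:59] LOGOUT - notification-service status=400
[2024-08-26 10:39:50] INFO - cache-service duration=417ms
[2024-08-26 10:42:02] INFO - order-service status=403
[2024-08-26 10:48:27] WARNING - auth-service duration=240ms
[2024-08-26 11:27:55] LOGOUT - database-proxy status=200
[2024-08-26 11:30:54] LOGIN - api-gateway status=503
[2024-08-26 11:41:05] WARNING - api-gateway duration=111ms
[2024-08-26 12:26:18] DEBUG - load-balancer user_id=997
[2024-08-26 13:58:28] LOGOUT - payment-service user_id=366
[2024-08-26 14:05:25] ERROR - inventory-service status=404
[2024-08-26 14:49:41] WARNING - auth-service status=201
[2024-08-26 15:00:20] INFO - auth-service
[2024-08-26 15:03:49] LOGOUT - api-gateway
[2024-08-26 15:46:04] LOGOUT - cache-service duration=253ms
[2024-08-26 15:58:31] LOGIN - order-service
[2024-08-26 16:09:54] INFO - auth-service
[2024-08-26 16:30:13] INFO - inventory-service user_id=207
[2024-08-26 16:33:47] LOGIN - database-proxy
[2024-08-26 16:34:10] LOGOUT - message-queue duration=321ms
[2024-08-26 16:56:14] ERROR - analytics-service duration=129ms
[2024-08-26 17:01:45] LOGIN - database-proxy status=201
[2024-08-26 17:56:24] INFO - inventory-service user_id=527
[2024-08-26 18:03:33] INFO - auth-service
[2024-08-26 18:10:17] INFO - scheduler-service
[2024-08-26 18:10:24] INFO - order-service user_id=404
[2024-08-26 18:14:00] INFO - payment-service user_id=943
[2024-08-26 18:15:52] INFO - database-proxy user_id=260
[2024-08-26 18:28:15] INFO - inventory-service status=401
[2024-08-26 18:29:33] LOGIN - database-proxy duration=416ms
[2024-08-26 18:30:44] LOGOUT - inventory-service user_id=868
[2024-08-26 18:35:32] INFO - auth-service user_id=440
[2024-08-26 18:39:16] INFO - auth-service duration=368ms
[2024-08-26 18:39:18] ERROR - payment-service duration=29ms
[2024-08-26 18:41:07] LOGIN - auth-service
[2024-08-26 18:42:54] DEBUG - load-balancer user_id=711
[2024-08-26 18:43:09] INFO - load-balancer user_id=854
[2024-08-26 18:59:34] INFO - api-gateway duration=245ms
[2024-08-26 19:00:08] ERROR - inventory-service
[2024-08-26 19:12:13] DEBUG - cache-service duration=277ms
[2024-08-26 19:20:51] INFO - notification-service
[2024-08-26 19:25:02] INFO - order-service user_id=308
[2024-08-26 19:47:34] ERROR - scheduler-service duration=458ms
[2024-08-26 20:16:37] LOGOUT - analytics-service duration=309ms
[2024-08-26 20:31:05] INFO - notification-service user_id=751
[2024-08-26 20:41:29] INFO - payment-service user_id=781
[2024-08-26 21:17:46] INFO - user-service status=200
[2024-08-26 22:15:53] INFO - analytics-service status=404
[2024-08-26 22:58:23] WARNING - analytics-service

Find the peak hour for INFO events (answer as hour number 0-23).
18

To find the peak hour:

1. Group all INFO events by hour
2. Count events in each hour
3. Find hour with maximum count
4. Peak hour: 18 (with 10 events)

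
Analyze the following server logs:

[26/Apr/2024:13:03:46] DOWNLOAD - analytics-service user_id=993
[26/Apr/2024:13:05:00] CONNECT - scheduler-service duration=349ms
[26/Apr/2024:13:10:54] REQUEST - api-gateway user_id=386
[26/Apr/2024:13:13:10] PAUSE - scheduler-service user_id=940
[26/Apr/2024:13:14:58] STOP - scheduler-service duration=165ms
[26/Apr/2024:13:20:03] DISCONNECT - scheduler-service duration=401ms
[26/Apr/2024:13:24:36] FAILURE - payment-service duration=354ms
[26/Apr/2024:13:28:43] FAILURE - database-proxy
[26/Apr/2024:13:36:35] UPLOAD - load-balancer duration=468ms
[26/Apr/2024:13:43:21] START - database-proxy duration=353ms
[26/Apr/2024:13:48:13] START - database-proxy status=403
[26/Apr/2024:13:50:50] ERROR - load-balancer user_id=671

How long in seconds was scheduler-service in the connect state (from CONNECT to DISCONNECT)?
903

To calculate state duration:

1. Find CONNECT event for scheduler-service: 26/Apr/2024:13:05:00
2. Find DISCONNECT event for scheduler-service: 26/Apr/2024:13:20:03
3. Calculate duration: 26/Apr/2024:13:20:03 - 26/Apr/2024:13:05:00 = 903 seconds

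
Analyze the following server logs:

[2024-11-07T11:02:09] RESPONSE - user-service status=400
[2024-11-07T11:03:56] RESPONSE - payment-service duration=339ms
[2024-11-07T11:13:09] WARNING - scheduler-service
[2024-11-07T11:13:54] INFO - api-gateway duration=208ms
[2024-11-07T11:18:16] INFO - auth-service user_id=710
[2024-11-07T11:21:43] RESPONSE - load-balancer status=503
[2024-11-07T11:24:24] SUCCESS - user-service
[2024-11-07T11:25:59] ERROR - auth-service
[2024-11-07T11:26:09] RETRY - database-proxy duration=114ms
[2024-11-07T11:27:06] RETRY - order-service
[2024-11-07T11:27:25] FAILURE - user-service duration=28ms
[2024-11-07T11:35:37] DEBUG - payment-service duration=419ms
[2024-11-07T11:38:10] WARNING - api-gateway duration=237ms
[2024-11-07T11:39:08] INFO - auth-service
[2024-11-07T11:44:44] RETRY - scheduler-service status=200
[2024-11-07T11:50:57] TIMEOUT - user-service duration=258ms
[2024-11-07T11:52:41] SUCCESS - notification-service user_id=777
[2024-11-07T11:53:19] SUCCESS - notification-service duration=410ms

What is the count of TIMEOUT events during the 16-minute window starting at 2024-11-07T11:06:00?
0

To count events in the time window:

1. Window boundaries: 2024-11-07T11:06:00 to 2024-11-07T11:22:00
2. Filter for TIMEOUT events within this window
3. Count matching events: 0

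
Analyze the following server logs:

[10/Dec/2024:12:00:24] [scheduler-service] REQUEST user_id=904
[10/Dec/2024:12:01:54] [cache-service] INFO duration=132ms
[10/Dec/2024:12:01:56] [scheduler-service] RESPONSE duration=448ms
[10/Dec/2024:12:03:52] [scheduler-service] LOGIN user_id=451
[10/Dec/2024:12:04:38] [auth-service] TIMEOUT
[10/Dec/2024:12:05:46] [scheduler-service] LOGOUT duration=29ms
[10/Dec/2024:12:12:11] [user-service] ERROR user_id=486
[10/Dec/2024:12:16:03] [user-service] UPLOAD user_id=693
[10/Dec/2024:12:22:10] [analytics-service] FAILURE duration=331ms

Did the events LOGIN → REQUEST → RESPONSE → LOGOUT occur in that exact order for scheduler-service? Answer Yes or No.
No

To verify sequence order:

1. Find all events in sequence LOGIN → REQUEST → RESPONSE → LOGOUT for scheduler-service
2. Extract their timestamps
3. Check if timestamps are in ascending order
4. Result: No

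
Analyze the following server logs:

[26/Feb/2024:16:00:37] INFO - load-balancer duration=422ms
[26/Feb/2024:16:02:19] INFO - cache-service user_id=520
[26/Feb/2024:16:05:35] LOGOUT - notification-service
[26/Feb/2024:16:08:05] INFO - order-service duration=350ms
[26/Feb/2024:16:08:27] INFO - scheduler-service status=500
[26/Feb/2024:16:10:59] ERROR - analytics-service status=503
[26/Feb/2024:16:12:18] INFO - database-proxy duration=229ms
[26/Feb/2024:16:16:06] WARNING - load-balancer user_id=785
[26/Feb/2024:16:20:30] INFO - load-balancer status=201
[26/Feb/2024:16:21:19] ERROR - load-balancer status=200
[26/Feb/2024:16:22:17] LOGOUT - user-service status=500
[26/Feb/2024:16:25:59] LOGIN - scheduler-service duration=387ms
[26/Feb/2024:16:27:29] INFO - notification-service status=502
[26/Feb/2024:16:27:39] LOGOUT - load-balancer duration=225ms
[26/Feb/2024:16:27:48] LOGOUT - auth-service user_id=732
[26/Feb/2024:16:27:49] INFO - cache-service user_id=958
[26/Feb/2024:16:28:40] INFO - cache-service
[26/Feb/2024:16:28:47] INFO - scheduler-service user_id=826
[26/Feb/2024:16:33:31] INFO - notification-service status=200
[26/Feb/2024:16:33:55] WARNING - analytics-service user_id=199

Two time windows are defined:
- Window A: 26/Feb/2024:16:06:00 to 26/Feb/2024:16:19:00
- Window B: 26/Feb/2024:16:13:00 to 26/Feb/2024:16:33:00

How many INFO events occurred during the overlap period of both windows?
0

To find overlap events:

1. Window A: 26/Feb/2024:16:06:00 to 26/Feb/2024:16:19:00
2. Window B: 26/Feb/2024:16:13:00 to 26/Feb/2024:16:33:00
3. Overlap period: 26/Feb/2024:16:13:00 to 26/Feb/2024:16:19:00
4. Count INFO events in overlap: 0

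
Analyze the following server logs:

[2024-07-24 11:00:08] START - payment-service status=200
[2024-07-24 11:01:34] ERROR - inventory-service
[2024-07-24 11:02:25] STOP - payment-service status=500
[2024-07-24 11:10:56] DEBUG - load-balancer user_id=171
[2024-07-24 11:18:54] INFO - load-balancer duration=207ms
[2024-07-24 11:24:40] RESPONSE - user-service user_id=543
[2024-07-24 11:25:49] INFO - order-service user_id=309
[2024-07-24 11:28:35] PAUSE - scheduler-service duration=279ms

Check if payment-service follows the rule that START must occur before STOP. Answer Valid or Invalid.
Valid

To validate ordering:

1. Required order: START → STOP
2. Rule: START must occur before STOP
3. Check actual order of events for payment-service
4. Result: Valid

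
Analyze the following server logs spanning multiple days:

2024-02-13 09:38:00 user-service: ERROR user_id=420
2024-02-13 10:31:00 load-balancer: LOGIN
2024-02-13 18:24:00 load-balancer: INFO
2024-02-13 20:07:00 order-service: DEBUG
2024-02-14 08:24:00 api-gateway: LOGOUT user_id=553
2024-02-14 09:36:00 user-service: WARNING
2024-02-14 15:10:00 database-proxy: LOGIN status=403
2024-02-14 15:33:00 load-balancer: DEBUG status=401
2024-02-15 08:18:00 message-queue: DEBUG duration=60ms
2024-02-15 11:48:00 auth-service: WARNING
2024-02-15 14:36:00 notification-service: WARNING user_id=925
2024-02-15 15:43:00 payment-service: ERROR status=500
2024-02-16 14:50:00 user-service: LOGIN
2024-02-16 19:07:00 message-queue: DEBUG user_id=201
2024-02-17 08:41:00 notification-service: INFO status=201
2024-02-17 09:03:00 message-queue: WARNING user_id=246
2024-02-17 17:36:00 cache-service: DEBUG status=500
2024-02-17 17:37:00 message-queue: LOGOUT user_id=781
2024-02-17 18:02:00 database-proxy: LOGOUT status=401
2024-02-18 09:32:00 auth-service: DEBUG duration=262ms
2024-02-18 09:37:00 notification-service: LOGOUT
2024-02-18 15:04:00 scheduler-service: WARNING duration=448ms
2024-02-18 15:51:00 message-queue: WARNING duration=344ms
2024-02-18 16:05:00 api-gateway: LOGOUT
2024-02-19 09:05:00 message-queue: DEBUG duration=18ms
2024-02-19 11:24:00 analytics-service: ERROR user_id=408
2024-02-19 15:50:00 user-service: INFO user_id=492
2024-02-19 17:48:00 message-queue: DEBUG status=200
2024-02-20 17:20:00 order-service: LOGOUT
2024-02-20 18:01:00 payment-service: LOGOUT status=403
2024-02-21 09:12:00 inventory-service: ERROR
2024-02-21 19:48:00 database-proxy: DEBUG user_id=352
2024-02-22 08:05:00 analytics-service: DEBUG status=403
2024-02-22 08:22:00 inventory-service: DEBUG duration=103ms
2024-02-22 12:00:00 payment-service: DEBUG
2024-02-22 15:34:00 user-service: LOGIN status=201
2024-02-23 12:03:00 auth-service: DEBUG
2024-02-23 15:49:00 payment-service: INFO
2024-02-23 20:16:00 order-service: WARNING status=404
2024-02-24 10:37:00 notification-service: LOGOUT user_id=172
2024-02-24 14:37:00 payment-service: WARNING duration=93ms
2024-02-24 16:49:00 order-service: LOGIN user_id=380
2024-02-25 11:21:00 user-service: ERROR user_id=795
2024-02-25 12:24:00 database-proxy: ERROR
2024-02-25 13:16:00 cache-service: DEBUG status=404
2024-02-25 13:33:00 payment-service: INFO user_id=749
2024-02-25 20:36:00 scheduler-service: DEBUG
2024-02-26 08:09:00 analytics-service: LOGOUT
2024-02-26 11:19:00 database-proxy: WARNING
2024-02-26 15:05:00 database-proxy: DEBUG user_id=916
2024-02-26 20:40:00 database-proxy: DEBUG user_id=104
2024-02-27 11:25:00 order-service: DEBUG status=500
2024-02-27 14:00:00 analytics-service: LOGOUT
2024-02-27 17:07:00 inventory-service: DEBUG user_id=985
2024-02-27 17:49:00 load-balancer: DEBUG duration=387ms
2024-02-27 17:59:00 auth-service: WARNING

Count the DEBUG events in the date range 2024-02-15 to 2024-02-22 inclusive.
10

To filter by date range:

1. Date range: 2024-02-15 through 2024-02-22, both dates inclusive
2. Filter for DEBUG events whose date falls in this range
3. Count matching events: 10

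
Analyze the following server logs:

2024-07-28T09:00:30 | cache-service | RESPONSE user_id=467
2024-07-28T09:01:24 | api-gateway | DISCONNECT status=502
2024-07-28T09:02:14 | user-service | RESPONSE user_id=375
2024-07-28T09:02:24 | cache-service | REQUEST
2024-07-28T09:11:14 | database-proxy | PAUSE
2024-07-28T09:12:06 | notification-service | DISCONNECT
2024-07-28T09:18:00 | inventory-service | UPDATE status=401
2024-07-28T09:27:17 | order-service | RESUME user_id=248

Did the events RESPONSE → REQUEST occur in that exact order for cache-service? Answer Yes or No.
Yes

To verify sequence order:

1. Find all events in sequence RESPONSE → REQUEST for cache-service
2. Extract their timestamps
3. Check if timestamps are in ascending order
4. Result: Yes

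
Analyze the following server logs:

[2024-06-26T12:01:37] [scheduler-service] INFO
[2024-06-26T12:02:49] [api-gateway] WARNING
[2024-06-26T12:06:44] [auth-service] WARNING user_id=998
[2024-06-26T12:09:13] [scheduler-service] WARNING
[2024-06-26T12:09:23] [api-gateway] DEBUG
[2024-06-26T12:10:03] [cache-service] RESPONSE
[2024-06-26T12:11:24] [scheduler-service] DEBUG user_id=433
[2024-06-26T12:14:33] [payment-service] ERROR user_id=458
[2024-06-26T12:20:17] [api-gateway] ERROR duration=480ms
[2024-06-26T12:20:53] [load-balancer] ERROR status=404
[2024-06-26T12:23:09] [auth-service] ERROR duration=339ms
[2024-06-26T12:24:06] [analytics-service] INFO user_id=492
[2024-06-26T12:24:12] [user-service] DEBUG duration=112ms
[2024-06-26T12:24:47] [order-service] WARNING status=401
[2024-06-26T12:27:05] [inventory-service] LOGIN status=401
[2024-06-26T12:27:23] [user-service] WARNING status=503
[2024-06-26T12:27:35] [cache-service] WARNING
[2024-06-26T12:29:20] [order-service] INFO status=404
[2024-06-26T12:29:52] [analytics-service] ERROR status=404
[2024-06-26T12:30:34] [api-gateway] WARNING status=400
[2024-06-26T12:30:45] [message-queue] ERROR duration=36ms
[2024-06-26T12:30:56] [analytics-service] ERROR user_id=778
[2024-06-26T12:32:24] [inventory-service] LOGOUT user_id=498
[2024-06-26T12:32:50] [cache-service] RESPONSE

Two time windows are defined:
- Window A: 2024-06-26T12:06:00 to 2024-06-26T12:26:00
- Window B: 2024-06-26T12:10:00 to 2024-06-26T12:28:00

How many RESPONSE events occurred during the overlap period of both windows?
1

To find overlap events:

1. Window A: 2024-06-26T12:06:00 to 2024-06-26T12:26:00
2. Window B: 2024-06-26T12:10:00 to 2024-06-26T12:28:00
3. Overlap period: 2024-06-26T12:10:00 to 2024-06-26T12:26:00
4. Count RESPONSE events in overlap: 1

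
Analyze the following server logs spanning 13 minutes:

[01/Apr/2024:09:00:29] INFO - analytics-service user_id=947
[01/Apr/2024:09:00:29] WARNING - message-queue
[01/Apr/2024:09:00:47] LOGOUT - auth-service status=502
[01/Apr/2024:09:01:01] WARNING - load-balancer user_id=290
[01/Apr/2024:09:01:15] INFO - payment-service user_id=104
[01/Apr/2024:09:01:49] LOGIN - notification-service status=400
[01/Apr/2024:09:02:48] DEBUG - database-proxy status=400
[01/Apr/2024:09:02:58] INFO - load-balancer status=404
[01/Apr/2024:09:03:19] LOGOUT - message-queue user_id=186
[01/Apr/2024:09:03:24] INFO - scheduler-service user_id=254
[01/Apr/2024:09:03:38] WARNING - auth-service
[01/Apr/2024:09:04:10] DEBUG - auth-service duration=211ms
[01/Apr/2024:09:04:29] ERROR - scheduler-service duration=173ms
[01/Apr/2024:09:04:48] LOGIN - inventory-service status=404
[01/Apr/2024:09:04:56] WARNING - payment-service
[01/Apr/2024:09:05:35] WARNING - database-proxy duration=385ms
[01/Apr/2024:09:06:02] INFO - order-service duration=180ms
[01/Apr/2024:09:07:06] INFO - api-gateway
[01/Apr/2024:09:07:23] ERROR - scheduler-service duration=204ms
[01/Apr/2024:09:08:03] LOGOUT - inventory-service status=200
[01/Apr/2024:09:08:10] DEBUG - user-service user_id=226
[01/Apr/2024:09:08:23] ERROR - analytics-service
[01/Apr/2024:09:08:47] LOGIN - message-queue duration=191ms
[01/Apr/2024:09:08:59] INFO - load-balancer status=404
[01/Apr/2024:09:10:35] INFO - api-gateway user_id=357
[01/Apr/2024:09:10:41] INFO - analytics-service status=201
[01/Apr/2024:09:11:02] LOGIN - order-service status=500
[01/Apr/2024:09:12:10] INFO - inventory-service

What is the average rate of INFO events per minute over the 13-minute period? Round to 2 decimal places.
0.77

To calculate the rate:

1. Count total INFO events: 10
2. Total time period: 13 minutes
3. Rate = 10 / 13 = 0.77 events per minute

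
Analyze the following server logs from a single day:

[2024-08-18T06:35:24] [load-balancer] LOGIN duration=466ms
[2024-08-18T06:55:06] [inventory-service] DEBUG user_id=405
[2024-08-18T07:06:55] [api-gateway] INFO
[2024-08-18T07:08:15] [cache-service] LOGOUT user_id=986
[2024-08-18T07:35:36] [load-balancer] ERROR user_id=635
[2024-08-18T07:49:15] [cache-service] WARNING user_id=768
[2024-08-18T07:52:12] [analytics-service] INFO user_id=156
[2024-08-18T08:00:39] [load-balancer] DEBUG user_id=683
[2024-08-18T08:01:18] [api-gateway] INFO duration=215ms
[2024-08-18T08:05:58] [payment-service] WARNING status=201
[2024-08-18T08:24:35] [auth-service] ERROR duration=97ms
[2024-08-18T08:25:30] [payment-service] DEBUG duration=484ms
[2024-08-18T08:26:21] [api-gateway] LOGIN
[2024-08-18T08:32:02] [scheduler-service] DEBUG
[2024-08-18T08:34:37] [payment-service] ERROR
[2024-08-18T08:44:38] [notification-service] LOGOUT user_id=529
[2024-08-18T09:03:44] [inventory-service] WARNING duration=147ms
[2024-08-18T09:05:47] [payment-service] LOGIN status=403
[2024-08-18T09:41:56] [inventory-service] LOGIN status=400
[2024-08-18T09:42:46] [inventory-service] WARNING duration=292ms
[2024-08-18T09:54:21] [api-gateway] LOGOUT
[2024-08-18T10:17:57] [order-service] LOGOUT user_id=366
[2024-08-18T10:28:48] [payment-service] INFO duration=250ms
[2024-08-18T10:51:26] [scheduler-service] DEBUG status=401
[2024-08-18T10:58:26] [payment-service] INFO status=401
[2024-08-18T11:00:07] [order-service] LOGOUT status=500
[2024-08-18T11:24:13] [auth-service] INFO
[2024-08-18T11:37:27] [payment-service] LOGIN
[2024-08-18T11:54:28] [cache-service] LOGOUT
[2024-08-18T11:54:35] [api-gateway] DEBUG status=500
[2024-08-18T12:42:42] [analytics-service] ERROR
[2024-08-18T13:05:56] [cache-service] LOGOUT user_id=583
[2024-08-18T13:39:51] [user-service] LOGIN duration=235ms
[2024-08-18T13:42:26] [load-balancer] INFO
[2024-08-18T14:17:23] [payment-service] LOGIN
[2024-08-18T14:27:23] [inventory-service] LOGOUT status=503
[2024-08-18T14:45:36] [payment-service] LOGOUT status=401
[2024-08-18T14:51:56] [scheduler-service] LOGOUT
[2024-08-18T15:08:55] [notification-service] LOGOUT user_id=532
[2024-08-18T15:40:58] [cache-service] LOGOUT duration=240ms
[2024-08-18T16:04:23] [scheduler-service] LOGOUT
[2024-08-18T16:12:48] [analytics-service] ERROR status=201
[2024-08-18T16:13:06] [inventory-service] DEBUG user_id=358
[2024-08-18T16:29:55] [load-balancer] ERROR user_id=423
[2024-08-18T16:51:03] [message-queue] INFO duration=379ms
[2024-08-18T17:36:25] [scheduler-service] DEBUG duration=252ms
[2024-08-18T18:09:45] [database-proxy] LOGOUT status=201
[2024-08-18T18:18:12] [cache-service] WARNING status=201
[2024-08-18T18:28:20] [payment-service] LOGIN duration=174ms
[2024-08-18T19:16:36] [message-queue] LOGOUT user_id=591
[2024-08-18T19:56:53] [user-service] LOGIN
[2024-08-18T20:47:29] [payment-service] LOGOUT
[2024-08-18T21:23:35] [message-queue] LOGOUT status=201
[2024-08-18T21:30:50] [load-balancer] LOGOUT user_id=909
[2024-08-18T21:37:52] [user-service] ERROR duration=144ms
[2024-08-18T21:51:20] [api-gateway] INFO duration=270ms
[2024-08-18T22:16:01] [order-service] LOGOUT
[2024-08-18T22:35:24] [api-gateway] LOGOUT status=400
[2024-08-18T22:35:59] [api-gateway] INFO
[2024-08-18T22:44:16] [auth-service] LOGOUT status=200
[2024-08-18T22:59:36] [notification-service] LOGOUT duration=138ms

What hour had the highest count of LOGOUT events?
22

To find the peak hour:

1. Group all LOGOUT events by hour
2. Count events in each hour
3. Find hour with maximum count
4. Peak hour: 22 (with 4 events)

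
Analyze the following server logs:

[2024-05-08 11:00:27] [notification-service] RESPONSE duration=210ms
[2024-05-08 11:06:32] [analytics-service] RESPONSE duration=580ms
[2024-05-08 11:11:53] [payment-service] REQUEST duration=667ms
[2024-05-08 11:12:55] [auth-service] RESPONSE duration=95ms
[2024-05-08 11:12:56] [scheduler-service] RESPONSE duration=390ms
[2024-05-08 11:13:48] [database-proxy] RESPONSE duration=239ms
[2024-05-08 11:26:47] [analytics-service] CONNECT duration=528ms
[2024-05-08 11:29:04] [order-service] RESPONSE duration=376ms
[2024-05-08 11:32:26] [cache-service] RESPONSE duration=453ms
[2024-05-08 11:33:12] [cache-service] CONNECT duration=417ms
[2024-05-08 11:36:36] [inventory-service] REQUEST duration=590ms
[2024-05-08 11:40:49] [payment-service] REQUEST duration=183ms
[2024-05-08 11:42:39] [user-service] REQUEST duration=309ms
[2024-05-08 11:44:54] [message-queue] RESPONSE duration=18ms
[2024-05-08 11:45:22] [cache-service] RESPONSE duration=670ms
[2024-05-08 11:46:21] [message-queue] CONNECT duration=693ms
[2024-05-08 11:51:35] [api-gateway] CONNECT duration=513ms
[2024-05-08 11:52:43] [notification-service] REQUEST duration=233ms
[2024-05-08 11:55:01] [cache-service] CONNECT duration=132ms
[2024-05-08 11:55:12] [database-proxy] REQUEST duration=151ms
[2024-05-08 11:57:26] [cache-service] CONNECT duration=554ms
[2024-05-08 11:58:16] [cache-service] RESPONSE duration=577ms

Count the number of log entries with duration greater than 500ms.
9

To count timeouts:

1. Threshold: 500ms
2. Extract duration from each log entry
3. Count entries where duration > 500
4. Timeout count: 9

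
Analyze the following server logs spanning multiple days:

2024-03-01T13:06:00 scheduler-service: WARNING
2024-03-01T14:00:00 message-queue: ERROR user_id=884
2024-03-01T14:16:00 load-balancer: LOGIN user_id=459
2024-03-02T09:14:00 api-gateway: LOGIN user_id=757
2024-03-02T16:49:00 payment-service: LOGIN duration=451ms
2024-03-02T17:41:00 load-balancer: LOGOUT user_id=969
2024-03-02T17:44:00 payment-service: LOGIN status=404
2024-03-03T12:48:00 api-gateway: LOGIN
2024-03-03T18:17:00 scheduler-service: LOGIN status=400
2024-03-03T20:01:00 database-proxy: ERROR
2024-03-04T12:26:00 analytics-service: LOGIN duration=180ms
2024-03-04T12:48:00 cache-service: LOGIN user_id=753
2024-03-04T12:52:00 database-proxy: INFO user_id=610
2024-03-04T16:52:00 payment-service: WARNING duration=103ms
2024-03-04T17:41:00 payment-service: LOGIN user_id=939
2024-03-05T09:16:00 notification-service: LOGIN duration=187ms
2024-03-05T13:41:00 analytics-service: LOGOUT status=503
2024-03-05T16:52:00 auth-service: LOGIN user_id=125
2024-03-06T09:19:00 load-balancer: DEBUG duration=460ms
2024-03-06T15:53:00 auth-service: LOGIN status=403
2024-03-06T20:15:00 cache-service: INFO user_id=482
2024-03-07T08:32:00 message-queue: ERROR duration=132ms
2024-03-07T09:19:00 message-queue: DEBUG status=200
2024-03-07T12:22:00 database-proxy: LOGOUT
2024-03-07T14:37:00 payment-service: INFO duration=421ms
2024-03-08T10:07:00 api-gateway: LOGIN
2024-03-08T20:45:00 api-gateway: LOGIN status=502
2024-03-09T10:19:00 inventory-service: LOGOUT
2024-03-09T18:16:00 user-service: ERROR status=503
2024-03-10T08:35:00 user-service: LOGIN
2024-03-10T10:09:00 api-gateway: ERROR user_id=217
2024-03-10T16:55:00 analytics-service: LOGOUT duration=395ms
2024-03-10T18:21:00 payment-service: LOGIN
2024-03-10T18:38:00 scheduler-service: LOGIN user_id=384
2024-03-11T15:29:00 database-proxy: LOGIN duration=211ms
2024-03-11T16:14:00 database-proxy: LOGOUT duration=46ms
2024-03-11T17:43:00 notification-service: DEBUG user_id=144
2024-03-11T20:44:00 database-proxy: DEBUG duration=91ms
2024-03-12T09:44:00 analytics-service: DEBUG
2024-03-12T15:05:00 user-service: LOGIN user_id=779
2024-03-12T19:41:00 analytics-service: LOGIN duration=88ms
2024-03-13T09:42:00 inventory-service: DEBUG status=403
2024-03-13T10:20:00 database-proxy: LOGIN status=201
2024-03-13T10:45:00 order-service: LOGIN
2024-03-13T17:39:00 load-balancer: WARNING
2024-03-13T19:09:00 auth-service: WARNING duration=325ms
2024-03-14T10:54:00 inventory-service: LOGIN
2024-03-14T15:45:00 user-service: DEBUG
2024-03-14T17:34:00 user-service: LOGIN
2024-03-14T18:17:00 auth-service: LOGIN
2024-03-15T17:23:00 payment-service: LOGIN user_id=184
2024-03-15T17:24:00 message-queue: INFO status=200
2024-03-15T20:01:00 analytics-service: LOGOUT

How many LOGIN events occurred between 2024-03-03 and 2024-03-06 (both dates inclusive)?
8

To filter by date range:

1. Date range: 2024-03-03 through 2024-03-06, both dates inclusive
2. Filter for LOGIN events whose date falls in this range
3. Count matching events: 8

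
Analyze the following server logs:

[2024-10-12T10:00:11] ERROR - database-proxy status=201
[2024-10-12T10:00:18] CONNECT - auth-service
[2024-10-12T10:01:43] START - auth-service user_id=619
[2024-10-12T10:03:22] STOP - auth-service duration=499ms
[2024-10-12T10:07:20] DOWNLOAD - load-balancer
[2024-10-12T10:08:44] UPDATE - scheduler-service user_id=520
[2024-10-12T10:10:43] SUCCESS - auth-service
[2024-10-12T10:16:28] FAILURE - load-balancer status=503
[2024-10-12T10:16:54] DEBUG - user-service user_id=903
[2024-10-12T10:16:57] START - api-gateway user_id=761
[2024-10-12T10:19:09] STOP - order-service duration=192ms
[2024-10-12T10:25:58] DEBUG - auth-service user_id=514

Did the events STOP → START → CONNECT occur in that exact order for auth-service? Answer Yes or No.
No

To verify sequence order:

1. Find all events in sequence STOP → START → CONNECT for auth-service
2. Extract their timestamps
3. Check if timestamps are in ascending order
4. Result: No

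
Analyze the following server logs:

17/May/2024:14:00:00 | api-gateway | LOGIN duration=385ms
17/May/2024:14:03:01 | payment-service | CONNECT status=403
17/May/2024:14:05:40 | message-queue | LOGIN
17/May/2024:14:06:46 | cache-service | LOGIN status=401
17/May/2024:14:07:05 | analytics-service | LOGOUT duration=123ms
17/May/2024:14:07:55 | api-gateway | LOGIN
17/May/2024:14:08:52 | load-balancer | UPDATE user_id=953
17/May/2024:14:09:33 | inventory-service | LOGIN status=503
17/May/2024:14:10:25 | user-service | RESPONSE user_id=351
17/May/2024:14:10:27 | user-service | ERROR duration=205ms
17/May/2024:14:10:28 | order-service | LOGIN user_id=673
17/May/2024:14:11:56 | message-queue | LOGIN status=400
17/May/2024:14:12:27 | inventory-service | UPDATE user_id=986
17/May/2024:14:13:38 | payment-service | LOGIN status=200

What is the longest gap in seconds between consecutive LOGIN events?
340

To find the longest gap:

1. Extract all LOGIN events in chronological order
2. Calculate time differences between consecutive events
3. Find the maximum difference
4. Longest gap: 340 seconds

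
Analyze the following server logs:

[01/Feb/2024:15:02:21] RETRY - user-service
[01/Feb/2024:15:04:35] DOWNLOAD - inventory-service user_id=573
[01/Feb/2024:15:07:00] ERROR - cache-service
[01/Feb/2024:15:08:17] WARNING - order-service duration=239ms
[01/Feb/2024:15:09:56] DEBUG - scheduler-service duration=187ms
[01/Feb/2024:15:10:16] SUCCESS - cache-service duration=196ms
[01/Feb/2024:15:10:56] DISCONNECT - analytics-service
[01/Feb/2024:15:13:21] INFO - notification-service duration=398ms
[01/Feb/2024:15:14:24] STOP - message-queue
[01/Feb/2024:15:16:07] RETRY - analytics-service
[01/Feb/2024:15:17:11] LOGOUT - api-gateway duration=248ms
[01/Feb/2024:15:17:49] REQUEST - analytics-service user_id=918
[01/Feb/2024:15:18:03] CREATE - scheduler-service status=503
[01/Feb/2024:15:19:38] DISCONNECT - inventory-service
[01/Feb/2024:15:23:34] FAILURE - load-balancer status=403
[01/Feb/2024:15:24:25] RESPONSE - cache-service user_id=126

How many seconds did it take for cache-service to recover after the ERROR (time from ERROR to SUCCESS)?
196

To calculate recovery time:

1. Find ERROR event for cache-service: 01/Feb/2024:15:07:00
2. Find next SUCCESS event for cache-service: 01/Feb/2024:15:10:16
3. Recovery time: 01/Feb/2024:15:10:16 - 01/Feb/2024:15:07:00 = 196 seconds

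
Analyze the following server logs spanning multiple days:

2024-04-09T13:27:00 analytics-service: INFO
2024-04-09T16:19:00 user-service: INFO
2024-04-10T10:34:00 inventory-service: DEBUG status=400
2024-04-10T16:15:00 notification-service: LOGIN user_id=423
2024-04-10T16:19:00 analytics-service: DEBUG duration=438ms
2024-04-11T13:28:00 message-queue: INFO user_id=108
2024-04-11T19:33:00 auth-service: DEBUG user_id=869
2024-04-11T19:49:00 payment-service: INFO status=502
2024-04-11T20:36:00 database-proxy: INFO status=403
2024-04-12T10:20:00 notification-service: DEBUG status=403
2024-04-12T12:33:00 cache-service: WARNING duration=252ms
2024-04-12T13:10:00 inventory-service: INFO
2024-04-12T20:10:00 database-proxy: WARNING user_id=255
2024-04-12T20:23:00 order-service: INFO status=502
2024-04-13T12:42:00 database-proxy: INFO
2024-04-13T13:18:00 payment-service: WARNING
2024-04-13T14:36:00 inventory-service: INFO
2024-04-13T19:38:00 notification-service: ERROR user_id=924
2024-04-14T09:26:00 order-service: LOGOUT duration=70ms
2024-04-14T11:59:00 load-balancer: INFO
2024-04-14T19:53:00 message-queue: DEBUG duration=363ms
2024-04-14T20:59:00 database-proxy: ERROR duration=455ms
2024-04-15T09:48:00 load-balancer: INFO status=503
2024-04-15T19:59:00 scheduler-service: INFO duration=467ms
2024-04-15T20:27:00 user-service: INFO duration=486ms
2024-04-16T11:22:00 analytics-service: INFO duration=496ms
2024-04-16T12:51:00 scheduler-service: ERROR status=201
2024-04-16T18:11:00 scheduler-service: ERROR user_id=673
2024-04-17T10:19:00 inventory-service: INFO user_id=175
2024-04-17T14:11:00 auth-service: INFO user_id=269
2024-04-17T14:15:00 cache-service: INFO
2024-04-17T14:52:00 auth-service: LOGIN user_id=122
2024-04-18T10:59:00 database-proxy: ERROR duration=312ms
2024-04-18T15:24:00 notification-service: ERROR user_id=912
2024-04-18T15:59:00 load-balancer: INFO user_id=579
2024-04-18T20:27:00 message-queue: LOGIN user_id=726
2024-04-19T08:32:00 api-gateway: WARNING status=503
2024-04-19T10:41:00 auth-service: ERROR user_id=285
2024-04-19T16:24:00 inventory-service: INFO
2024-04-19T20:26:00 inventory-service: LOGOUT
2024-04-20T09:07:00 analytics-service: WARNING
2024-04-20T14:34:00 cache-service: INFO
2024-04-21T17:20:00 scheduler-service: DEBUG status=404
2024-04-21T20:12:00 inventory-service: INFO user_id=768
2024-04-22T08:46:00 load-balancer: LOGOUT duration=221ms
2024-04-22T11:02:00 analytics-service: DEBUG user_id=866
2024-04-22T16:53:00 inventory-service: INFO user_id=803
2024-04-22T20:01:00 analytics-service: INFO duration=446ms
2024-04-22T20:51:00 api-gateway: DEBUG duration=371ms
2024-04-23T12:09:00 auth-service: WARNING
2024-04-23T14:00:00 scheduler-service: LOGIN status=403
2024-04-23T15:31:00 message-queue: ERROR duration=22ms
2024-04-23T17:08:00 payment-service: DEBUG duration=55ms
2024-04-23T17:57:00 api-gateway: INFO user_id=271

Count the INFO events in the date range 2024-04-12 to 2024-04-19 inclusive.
14

To filter by date range:

1. Date range: 2024-04-12 through 2024-04-19, both dates inclusive
2. Filter for INFO events whose date falls in this range
3. Count matching events: 14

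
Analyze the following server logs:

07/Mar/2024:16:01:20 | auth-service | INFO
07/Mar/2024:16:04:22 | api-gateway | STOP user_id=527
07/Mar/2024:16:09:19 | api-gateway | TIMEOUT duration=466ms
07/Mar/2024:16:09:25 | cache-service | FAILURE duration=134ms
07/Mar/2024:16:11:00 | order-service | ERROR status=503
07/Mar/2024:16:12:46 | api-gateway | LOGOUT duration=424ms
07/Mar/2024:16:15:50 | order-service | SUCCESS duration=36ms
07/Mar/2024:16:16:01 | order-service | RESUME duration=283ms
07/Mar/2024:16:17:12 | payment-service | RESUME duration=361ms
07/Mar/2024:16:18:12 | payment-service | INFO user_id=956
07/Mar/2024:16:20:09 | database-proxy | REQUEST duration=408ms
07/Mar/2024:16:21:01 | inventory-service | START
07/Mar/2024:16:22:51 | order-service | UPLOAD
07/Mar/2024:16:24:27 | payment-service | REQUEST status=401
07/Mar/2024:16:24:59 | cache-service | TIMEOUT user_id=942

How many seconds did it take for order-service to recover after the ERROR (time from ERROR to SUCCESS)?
290

To calculate recovery time:

1. Find ERROR event for order-service: 07/Mar/2024:16:11:00
2. Find next SUCCESS event for order-service: 07/Mar/2024:16:15:50
3. Recovery time: 07/Mar/2024:16:15:50 - 07/Mar/2024:16:11:00 = 290 seconds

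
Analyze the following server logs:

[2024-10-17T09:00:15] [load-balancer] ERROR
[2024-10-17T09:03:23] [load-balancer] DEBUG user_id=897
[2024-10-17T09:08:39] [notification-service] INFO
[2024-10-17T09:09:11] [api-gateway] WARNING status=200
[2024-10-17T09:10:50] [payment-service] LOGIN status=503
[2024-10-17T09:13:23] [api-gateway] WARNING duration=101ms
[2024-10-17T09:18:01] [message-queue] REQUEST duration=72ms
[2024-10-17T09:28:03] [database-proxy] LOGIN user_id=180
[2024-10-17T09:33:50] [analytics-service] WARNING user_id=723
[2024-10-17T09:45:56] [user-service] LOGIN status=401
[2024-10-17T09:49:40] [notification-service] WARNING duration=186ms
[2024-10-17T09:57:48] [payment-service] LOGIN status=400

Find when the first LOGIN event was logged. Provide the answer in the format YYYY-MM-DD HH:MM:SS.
2024-10-17 09:10:50

To find the first event:

1. Filter for all LOGIN events
2. Sort by timestamp
3. Select the first one
4. Timestamp: 2024-10-17 09:10:50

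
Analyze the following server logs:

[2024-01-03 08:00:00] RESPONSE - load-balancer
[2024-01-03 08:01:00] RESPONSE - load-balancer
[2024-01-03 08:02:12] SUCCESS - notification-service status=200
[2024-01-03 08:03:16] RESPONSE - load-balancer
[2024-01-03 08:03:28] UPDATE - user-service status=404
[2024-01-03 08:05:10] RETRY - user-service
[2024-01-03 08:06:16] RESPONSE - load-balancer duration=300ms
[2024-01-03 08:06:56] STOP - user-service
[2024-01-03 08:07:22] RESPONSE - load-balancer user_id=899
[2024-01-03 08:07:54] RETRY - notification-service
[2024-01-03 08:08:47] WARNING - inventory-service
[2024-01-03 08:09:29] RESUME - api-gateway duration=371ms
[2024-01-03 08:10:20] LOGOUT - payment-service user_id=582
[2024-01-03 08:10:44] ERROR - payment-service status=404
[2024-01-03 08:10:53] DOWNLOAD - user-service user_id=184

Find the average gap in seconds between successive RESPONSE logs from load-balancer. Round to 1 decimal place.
110.5

To calculate average interval:

1. Find all RESPONSE events for load-balancer in order
2. Calculate time gaps between consecutive events
3. Compute mean of gaps: 442 / 4 = 110.5 seconds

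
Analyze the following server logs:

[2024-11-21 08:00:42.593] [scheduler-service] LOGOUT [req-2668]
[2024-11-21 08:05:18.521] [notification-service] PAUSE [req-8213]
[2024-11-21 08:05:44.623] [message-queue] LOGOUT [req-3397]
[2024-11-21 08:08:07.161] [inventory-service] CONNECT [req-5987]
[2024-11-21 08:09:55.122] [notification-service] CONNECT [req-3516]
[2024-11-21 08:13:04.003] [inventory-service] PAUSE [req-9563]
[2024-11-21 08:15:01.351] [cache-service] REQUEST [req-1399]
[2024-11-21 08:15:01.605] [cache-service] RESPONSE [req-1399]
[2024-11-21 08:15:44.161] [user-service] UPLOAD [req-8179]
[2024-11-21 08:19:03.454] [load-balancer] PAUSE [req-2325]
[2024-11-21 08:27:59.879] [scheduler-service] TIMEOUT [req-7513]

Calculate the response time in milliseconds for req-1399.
254

To calculate latency:

1. Find REQUEST with id req-1399: 2024-11-21 08:15:01.351
2. Find RESPONSE with id req-1399: 2024-11-21 08:15:01.605
3. Latency: 2024-11-21 08:15:01.605 - 2024-11-21 08:15:01.351 = 254ms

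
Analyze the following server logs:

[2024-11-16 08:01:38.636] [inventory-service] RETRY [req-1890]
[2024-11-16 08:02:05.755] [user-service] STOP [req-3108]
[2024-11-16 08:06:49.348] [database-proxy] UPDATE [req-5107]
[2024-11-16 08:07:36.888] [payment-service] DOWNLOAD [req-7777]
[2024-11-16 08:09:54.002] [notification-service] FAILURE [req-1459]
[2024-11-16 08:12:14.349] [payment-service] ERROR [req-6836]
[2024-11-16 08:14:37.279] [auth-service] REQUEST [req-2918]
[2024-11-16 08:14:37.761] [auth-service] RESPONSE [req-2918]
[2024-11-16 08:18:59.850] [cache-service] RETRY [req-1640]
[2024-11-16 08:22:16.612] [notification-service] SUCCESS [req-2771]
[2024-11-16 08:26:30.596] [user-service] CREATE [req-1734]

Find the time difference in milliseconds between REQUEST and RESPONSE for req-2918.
482

To calculate latency:

1. Find REQUEST with id req-2918: 2024-11-16 08:14:37.279
2. Find RESPONSE with id req-2918: 2024-11-16 08:14:37.761
3. Latency: 2024-11-16 08:14:37.761 - 2024-11-16 08:14:37.279 = 482ms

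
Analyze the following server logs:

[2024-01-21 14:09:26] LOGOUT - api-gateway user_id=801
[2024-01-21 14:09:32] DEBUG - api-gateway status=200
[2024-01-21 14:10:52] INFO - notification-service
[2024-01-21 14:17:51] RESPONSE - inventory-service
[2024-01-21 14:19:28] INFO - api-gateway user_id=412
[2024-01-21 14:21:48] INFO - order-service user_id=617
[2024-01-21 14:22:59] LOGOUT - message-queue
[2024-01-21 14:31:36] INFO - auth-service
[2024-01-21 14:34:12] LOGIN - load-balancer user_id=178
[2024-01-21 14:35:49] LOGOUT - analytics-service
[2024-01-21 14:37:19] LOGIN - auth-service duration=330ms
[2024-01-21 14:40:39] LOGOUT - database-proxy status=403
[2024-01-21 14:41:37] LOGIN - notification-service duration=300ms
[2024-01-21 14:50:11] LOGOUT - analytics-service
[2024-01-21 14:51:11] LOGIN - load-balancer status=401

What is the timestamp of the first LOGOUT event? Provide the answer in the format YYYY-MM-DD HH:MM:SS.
2024-01-21 14:09:26

To find the first event:

1. Filter for all LOGOUT events
2. Sort by timestamp
3. Select the first one
4. Timestamp: 2024-01-21 14:09:26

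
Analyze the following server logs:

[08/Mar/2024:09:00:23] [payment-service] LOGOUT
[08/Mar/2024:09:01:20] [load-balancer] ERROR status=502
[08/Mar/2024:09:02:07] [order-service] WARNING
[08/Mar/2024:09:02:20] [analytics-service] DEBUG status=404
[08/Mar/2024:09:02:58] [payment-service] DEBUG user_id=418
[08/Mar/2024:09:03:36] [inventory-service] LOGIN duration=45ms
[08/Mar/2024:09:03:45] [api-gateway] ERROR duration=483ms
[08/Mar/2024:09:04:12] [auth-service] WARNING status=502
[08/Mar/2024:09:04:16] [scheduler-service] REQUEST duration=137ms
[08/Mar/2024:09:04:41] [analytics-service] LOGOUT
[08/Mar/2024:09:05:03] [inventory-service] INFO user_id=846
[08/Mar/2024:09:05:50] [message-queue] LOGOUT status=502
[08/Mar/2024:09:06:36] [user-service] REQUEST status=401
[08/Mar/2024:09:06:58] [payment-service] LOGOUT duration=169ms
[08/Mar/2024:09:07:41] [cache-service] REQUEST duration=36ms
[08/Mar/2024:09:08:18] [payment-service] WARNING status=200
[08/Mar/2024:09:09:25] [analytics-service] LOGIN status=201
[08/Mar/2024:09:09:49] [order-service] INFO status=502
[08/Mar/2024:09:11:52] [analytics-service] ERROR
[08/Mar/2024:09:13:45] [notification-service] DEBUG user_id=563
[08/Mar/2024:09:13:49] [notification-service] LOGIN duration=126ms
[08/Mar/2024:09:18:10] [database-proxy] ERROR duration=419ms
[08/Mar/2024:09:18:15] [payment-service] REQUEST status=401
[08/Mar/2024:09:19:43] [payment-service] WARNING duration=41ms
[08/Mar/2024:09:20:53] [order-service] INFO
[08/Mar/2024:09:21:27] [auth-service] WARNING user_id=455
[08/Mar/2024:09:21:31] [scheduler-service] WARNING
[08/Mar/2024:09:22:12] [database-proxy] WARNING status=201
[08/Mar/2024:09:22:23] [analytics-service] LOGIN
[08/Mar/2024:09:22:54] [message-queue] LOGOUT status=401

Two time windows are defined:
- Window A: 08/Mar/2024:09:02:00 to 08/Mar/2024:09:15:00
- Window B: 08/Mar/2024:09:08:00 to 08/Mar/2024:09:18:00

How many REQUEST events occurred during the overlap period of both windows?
0

To find overlap events:

1. Window A: 08/Mar/2024:09:02:00 to 08/Mar/2024:09:15:00
2. Window B: 08/Mar/2024:09:08:00 to 08/Mar/2024:09:18:00
3. Overlap period: 08/Mar/2024:09:08:00 to 08/Mar/2024:09:15:00
4. Count REQUEST events in overlap: 0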